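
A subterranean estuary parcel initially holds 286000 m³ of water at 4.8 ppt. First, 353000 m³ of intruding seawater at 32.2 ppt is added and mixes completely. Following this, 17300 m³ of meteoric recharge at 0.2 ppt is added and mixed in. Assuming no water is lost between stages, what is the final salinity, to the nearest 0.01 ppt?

Weighted by volume,
Initial salt = 286,000×4.8 = 1,372,800
After stage 1: salt = 1,372,800 + 353,000×32.2 = 12,739,400; volume = 639,000 m³; S = 19.936 ppt
After stage 2: salt = 12,739,400 + 17,300×0.2 = 12,742,860; volume = 656,300 m³
S = 12,742,860 / 656,300 = 19.4162 ppt

19.42 ppt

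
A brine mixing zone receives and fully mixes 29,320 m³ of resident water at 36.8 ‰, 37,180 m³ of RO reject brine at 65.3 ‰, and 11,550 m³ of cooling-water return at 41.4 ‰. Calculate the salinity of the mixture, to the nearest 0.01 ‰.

51.06 ‰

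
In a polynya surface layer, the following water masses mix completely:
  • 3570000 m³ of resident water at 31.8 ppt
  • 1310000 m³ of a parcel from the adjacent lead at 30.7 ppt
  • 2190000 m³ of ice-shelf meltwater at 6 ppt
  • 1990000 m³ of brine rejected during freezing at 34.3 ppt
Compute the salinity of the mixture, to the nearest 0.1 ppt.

26.0 ppt

Weighted by volume,
salt = 3,570,000×31.8 + 1,310,000×30.7 + 2,190,000×6 + 1,990,000×34.3 = 113,526,000 + 40,217,000 + 13,140,000 + 68,257,000 = 235,140,000
volume = 3,570,000 + 1,310,000 + 2,190,000 + 1,990,000 = 9,060,000 m³
S = 235,140,000 / 9,060,000 = 25.954 ppt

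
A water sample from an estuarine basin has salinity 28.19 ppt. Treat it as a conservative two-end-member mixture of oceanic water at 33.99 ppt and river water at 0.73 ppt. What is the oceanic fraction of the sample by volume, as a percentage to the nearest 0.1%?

82.6%

Let g be the oceanic fraction. Salt balance per unit volume:
g×33.99 + (1−g)×0.73 = 28.19
g = (28.19 − 0.73) / (33.99 − 0.73) = 27.46/33.26 = 0.8256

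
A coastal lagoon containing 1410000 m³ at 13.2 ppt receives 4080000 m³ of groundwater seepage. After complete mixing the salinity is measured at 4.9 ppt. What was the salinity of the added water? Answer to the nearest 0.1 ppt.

2.0 ppt

Salt balance: 1,410,000×13.2 + 4,080,000×S = 5,490,000×4.9
18,612,000 + 4,080,000·S = 26,901,000
S = (26,901,000 − 18,612,000) / 4,080,000 = 2.0316 ppt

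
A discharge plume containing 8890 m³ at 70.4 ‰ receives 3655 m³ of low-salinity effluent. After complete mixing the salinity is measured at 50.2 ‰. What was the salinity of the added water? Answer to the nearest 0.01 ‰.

1.07 ‰

Salt balance: 8,890×70.4 + 3,655×S = 12,545×50.2
625,856 + 3,655·S = 629,759
S = (629,759 − 625,856) / 3,655 = 1.0679 ‰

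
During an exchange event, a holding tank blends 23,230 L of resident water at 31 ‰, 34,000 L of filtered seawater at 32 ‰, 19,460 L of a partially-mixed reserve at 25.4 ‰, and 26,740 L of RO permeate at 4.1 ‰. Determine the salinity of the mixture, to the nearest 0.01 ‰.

23.32 ‰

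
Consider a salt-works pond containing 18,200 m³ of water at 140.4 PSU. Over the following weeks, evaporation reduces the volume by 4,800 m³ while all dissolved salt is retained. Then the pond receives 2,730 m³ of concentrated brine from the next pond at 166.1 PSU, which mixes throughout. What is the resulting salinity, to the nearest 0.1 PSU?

186.5 PSU

After evaporation: salt = 18,200×140.4 = 2,555,280; volume = 18,200 − 4,800 = 13,400 m³
After mixing: salt = 2,555,280 + 2,730×166.1 = 3,008,733; volume = 13,400 + 2,730 = 16,130 m³
S = 3,008,733 / 16,130 = 186.5303 PSU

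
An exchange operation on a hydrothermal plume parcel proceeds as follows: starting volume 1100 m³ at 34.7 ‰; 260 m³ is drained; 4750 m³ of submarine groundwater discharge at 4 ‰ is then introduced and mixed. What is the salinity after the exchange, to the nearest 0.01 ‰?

Remaining after removal: 840 m³ at 34.7 ‰ (salt = 29,148)
After addition: salt = 29,148 + 4,750×4 = 48,148; volume = 5,590 m³
S = 48,148 / 5,590 = 8.6132 ‰

8.61 ‰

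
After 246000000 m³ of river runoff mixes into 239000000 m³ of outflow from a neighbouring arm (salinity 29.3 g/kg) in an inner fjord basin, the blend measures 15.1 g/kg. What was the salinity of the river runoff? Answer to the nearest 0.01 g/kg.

Salt balance: 239,000,000×29.3 + 246,000,000×S = 485,000,000×15.1
7,002,700,000 + 246,000,000·S = 7,323,500,000
S = (7,323,500,000 − 7,002,700,000) / 246,000,000 = 1.3041 g/kg

1.30 g/kg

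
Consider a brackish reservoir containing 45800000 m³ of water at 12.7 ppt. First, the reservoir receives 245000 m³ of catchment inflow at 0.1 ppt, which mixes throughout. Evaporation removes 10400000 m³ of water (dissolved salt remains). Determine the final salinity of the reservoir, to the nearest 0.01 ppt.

16.32 ppt

After mixing: salt = 45,800,000×12.7 + 245,000×0.1 = 581,684,500; volume = 46,045,000 m³
After evaporation: salt unchanged = 581,684,500; volume = 46,045,000 − 10,400,000 = 35,645,000 m³
S = 581,684,500 / 35,645,000 = 16.3188 ppt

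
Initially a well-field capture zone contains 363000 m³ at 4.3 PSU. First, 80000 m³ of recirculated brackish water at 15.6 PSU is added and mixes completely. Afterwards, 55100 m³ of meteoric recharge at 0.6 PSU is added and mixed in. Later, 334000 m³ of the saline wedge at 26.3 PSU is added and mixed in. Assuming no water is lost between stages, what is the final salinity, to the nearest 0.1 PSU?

Weighted by volume,
Initial salt = 363,000×4.3 = 1,560,900
After stage 1: salt = 1,560,900 + 80,000×15.6 = 2,808,900; volume = 443,000 m³; S = 6.341 PSU
After stage 2: salt = 2,808,900 + 55,100×0.6 = 2,841,960; volume = 498,100 m³; S = 5.706 PSU
After stage 3: salt = 2,841,960 + 334,000×26.3 = 11,626,160; volume = 832,100 m³
S = 11,626,160 / 832,100 = 13.9721 PSU

14.0 PSU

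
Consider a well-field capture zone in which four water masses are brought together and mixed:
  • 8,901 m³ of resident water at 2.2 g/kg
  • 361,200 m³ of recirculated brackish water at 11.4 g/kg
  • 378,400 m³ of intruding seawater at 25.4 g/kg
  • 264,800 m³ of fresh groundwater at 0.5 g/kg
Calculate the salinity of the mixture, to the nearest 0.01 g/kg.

13.70 g/kg

Salt balance:
salt = 8,901×2.2 + 361,200×11.4 + 378,400×25.4 + 264,800×0.5 = 19,582.2 + 4,117,680 + 9,611,360 + 132,400 = 13,881,022.2
volume = 8,901 + 361,200 + 378,400 + 264,800 = 1,013,301 m³
S = 13,881,022.2 / 1,013,301 = 13.6988 g/kg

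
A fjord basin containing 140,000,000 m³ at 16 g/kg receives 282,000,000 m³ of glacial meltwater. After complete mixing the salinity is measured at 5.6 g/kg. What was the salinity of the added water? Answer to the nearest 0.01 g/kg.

0.44 g/kg

Salt balance: 140,000,000×16 + 282,000,000×S = 422,000,000×5.6
2,240,000,000 + 282,000,000·S = 2,363,200,000
S = (2,363,200,000 − 2,240,000,000) / 282,000,000 = 0.4369 g/kg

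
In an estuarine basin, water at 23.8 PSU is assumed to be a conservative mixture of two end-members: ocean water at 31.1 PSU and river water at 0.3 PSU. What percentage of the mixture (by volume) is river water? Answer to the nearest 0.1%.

23.7%

Let f be the freshwater fraction. Salt balance per unit volume:
f×0.3 + (1−f)×31.1 = 23.8
f = (31.1 − 23.8) / (31.1 − 0.3) = 7.3/30.8 = 0.237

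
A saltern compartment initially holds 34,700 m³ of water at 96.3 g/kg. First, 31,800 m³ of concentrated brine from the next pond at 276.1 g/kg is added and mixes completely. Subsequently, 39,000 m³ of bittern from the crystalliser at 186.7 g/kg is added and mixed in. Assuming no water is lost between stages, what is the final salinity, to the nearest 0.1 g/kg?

Total salt / total volume:
Initial salt = 34,700×96.3 = 3,341,610
After stage 1: salt = 3,341,610 + 31,800×276.1 = 12,121,590; volume = 66,500 m³; S = 182.28 g/kg
After stage 2: salt = 12,121,590 + 39,000×186.7 = 19,402,890; volume = 105,500 m³
S = 19,402,890 / 105,500 = 183.9136 g/kg

183.9 g/kg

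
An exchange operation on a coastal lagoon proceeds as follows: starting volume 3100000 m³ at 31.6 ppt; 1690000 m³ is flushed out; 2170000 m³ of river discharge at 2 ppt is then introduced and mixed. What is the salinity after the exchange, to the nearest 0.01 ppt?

13.66 ppt

Remaining after removal: 1,410,000 m³ at 31.6 ppt (salt = 44,556,000)
After addition: salt = 44,556,000 + 2,170,000×2 = 48,896,000; volume = 3,580,000 m³
S = 48,896,000 / 3,580,000 = 13.6581 ppt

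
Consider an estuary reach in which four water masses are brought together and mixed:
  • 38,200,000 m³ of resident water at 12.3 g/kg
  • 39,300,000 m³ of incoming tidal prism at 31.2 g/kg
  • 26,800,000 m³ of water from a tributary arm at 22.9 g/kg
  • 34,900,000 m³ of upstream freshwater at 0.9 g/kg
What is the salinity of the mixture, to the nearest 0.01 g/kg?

16.82 g/kg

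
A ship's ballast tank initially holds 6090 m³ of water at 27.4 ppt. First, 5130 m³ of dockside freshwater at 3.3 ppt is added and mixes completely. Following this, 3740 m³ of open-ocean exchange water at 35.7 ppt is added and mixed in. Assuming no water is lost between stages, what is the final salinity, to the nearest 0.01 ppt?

Weighted by volume,
Initial salt = 6,090×27.4 = 166,866
After stage 1: salt = 166,866 + 5,130×3.3 = 183,795; volume = 11,220 m³; S = 16.381 ppt
After stage 2: salt = 183,795 + 3,740×35.7 = 317,313; volume = 14,960 m³
S = 317,313 / 14,960 = 21.2108 ppt

21.21 ppt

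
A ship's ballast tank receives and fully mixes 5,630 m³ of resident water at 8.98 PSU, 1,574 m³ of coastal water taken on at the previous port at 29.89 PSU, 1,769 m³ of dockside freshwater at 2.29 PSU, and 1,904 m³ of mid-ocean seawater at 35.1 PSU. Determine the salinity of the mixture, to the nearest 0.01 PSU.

15.49 PSU

Weighted by volume,
salt = 5,630×8.98 + 1,574×29.89 + 1,769×2.29 + 1,904×35.1 = 50,557.4 + 47,046.86 + 4,051.01 + 66,830.4 = 168,485.67
volume = 5,630 + 1,574 + 1,769 + 1,904 = 10,877 m³
S = 168,485.67 / 10,877 = 15.4901 PSU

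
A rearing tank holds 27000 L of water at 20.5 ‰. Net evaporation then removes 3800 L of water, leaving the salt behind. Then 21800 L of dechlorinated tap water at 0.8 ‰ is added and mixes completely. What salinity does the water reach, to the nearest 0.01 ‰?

After evaporation: salt = 27,000×20.5 = 553,500; volume = 27,000 − 3,800 = 23,200 L
After mixing: salt = 553,500 + 21,800×0.8 = 570,940; volume = 23,200 + 21,800 = 45,000 L
S = 570,940 / 45,000 = 12.6876 ‰

12.69 ‰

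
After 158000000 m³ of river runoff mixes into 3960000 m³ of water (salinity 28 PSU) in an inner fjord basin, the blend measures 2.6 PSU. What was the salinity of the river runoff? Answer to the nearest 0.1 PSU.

2.0 PSU

Salt balance: 3,960,000×28 + 158,000,000×S = 161,960,000×2.6
110,880,000 + 158,000,000·S = 421,096,000
S = (421,096,000 − 110,880,000) / 158,000,000 = 1.9634 PSU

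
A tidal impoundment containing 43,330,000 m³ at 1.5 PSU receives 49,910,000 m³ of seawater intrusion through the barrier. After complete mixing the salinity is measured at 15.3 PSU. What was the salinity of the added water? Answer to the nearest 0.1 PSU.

Salt balance: 43,330,000×1.5 + 49,910,000×S = 93,240,000×15.3
64,995,000 + 49,910,000·S = 1,426,572,000
S = (1,426,572,000 − 64,995,000) / 49,910,000 = 27.2806 PSU

27.3 PSU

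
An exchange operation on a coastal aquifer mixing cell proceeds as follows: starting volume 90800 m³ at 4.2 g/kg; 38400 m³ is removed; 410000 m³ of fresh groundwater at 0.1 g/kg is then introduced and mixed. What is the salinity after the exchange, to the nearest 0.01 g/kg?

Remaining after removal: 52,400 m³ at 4.2 g/kg (salt = 220,080)
After addition: salt = 220,080 + 410,000×0.1 = 261,080; volume = 462,400 m³
S = 261,080 / 462,400 = 0.5646 g/kg

0.56 g/kg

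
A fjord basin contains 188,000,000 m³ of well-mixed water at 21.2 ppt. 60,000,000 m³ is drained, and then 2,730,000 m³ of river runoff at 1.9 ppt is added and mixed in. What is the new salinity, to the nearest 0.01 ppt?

Remaining after removal: 128,000,000 m³ at 21.2 ppt (salt = 2,713,600,000)
After addition: salt = 2,713,600,000 + 2,730,000×1.9 = 2,718,787,000; volume = 130,730,000 m³
S = 2,718,787,000 / 130,730,000 = 20.797 ppt

20.80 ppt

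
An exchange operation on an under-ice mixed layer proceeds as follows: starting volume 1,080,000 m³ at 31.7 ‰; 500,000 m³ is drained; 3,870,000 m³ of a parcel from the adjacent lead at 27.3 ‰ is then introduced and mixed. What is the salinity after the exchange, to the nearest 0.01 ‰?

Remaining after removal: 580,000 m³ at 31.7 ‰ (salt = 18,386,000)
After addition: salt = 18,386,000 + 3,870,000×27.3 = 124,037,000; volume = 4,450,000 m³
S = 124,037,000 / 4,450,000 = 27.8735 ‰

27.87 ‰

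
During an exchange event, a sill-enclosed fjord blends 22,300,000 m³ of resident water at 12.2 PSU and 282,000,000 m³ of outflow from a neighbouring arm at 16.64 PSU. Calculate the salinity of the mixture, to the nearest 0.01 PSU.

Conserving salt mass:
salt = 22,300,000×12.2 + 282,000,000×16.64 = 272,060,000 + 4,692,480,000 = 4,964,540,000
volume = 22,300,000 + 282,000,000 = 304,300,000 m³
S = 4,964,540,000 / 304,300,000 = 16.3146 PSU

16.31 PSU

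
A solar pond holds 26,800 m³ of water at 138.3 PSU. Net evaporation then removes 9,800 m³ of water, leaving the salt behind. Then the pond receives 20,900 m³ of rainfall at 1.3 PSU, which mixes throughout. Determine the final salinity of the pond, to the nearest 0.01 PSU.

98.51 PSU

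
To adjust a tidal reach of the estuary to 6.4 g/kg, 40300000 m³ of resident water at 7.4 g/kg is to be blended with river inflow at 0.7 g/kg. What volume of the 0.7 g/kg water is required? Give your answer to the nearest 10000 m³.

7070000 m³

Salt balance: 40,300,000×7.4 + V×0.7 = (40,300,000+V)×6.4
298,220,000 + 0.7V = 257,920,000 + 6.4V
40,300,000 = 5.7V
V = 7,070,175.44 m³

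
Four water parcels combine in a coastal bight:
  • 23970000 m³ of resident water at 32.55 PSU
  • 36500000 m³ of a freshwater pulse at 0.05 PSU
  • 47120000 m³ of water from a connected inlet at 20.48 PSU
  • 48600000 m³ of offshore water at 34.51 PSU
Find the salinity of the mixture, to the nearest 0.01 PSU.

21.92 PSU

Conserving salt mass:
salt = 23,970,000×32.55 + 36,500,000×0.05 + 47,120,000×20.48 + 48,600,000×34.51 = 780,223,500 + 1,825,000 + 965,017,600 + 1,677,186,000 = 3,424,252,100
volume = 23,970,000 + 36,500,000 + 47,120,000 + 48,600,000 = 156,190,000 m³
S = 3,424,252,100 / 156,190,000 = 21.9236 PSU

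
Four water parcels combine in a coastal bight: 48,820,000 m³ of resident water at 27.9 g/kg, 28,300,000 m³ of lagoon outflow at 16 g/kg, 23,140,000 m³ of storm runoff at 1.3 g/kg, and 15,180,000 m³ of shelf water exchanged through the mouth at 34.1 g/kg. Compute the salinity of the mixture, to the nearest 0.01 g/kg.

20.47 g/kg

Total salt / total volume:
salt = 48,820,000×27.9 + 28,300,000×16 + 23,140,000×1.3 + 15,180,000×34.1 = 1,362,078,000 + 452,800,000 + 30,082,000 + 517,638,000 = 2,362,598,000
volume = 48,820,000 + 28,300,000 + 23,140,000 + 15,180,000 = 115,440,000 m³
S = 2,362,598,000 / 115,440,000 = 20.466 g/kg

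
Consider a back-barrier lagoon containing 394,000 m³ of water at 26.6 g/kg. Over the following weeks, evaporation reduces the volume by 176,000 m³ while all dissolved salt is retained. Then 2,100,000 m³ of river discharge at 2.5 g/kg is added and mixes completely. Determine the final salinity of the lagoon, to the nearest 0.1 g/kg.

After evaporation: salt = 394,000×26.6 = 10,480,400; volume = 394,000 − 176,000 = 218,000 m³
After mixing: salt = 10,480,400 + 2,100,000×2.5 = 15,730,400; volume = 218,000 + 2,100,000 = 2,318,000 m³
S = 15,730,400 / 2,318,000 = 6.7862 g/kg

6.8 g/kg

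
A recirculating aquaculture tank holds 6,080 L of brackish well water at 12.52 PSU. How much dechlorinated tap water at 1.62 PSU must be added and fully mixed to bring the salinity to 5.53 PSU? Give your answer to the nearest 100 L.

Salt balance: 6,080×12.52 + V×1.62 = (6,080+V)×5.53
76,121.6 + 1.62V = 33,622.4 + 5.53V
42,499.2 = 3.91V
V = 10,869.36 L

10900 L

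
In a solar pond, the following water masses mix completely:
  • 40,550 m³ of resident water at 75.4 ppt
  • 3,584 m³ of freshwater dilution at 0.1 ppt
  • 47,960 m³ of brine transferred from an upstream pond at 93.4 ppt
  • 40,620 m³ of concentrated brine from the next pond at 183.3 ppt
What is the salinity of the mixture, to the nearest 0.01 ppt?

112.90 ppt

Mass of salt is conserved:
salt = 40,550×75.4 + 3,584×0.1 + 47,960×93.4 + 40,620×183.3 = 3,057,470 + 358.4 + 4,479,464 + 7,445,646 = 14,982,938.4
volume = 40,550 + 3,584 + 47,960 + 40,620 = 132,714 m³
S = 14,982,938.4 / 132,714 = 112.8964 ppt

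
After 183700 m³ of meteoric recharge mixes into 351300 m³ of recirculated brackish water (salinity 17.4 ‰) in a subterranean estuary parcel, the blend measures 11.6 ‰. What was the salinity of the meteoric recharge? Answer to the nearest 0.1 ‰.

Salt balance: 351,300×17.4 + 183,700×S = 535,000×11.6
6,112,620 + 183,700·S = 6,206,000
S = (6,206,000 − 6,112,620) / 183,700 = 0.5083 ‰

0.5 ‰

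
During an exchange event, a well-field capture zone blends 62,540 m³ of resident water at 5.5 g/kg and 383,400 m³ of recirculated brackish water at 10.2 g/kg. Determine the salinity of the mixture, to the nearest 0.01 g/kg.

9.54 g/kg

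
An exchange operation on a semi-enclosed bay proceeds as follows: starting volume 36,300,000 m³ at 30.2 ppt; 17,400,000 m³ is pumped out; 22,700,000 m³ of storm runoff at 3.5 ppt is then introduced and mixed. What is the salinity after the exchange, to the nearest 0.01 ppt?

15.63 ppt

Remaining after removal: 18,900,000 m³ at 30.2 ppt (salt = 570,780,000)
After addition: salt = 570,780,000 + 22,700,000×3.5 = 650,230,000; volume = 41,600,000 m³
S = 650,230,000 / 41,600,000 = 15.6305 ppt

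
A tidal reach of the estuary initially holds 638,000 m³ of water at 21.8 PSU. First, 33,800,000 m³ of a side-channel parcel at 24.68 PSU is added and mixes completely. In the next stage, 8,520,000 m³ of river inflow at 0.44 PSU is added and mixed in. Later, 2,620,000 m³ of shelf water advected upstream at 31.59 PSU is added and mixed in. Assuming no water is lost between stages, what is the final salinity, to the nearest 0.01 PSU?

Mass of salt is conserved:
Initial salt = 638,000×21.8 = 13,908,400
After stage 1: salt = 13,908,400 + 33,800,000×24.68 = 848,092,400; volume = 34,438,000 m³; S = 24.627 PSU
After stage 2: salt = 848,092,400 + 8,520,000×0.44 = 851,841,200; volume = 42,958,000 m³; S = 19.83 PSU
After stage 3: salt = 851,841,200 + 2,620,000×31.59 = 934,607,000; volume = 45,578,000 m³
S = 934,607,000 / 45,578,000 = 20.5057 PSU

20.51 PSU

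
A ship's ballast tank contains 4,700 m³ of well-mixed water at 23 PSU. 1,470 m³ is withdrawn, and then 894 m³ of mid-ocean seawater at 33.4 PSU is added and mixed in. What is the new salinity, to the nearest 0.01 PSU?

25.25 PSU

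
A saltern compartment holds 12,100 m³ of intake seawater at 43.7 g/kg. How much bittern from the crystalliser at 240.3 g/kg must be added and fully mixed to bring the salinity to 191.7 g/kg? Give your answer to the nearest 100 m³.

36800 m³

Salt balance: 12,100×43.7 + V×240.3 = (12,100+V)×191.7
528,770 + 240.3V = 2,319,570 + 191.7V
1,790,800 = 48.6V
V = 36,847.74 m³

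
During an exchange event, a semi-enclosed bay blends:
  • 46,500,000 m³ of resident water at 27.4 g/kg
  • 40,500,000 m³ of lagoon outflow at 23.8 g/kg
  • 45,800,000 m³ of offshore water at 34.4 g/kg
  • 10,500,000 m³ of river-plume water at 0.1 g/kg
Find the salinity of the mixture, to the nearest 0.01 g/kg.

26.62 g/kg

Salt balance:
salt = 46,500,000×27.4 + 40,500,000×23.8 + 45,800,000×34.4 + 10,500,000×0.1 = 1,274,100,000 + 963,900,000 + 1,575,520,000 + 1,050,000 = 3,814,570,000
volume = 46,500,000 + 40,500,000 + 45,800,000 + 10,500,000 = 143,300,000 m³
S = 3,814,570,000 / 143,300,000 = 26.6195 g/kg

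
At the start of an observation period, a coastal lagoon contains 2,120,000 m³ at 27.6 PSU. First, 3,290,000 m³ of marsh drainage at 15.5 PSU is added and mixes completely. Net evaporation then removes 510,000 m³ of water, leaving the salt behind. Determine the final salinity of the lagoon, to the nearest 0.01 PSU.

22.35 PSU

After mixing: salt = 2,120,000×27.6 + 3,290,000×15.5 = 109,507,000; volume = 5,410,000 m³
After evaporation: salt unchanged = 109,507,000; volume = 5,410,000 − 510,000 = 4,900,000 m³
S = 109,507,000 / 4,900,000 = 22.3484 PSU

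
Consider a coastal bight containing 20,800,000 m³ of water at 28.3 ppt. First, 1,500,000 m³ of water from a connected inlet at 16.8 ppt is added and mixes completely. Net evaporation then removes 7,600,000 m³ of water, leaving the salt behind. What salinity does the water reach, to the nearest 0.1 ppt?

41.8 ppt

After mixing: salt = 20,800,000×28.3 + 1,500,000×16.8 = 613,840,000; volume = 22,300,000 m³
After evaporation: salt unchanged = 613,840,000; volume = 22,300,000 − 7,600,000 = 14,700,000 m³
S = 613,840,000 / 14,700,000 = 41.7578 ppt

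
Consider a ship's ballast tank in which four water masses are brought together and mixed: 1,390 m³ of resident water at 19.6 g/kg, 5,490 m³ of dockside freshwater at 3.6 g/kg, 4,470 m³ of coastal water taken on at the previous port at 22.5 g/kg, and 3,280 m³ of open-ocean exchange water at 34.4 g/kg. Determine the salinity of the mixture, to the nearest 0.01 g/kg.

17.80 g/kg

By conservation of dissolved salt,
salt = 1,390×19.6 + 5,490×3.6 + 4,470×22.5 + 3,280×34.4 = 27,244 + 19,764 + 100,575 + 112,832 = 260,415
volume = 1,390 + 5,490 + 4,470 + 3,280 = 14,630 m³
S = 260,415 / 14,630 = 17.8001 g/kg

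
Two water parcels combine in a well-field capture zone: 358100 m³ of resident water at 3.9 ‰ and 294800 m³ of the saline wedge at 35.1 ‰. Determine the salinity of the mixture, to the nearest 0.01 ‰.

Mass of salt is conserved:
salt = 358,100×3.9 + 294,800×35.1 = 1,396,590 + 10,347,480 = 11,744,070
volume = 358,100 + 294,800 = 652,900 m³
S = 11,744,070 / 652,900 = 17.9875 ‰

17.99 ‰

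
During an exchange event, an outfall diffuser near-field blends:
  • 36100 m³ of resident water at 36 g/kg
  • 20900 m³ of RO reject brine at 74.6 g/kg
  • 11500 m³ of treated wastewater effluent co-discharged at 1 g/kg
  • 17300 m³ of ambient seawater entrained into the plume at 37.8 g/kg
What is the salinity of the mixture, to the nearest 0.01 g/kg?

Salt balance:
salt = 36,100×36 + 20,900×74.6 + 11,500×1 + 17,300×37.8 = 1,299,600 + 1,559,140 + 11,500 + 653,940 = 3,524,180
volume = 36,100 + 20,900 + 11,500 + 17,300 = 85,800 m³
S = 3,524,180 / 85,800 = 41.0744 g/kg

41.07 g/kg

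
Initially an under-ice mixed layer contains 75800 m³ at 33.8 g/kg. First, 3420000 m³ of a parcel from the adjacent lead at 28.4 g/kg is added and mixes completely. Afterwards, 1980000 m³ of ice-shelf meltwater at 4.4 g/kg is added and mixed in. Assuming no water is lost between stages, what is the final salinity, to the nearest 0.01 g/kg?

Salt balance:
Initial salt = 75,800×33.8 = 2,562,040
After stage 1: salt = 2,562,040 + 3,420,000×28.4 = 99,690,040; volume = 3,495,800 m³; S = 28.517 g/kg
After stage 2: salt = 99,690,040 + 1,980,000×4.4 = 108,402,040; volume = 5,475,800 m³
S = 108,402,040 / 5,475,800 = 19.7966 g/kg

19.80 g/kg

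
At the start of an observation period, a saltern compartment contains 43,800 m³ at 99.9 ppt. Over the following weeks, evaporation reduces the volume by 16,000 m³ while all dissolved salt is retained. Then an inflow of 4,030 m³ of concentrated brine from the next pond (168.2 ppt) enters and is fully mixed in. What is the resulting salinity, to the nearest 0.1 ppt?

After evaporation: salt = 43,800×99.9 = 4,375,620; volume = 43,800 − 16,000 = 27,800 m³
After mixing: salt = 4,375,620 + 4,030×168.2 = 5,053,466; volume = 27,800 + 4,030 = 31,830 m³
S = 5,053,466 / 31,830 = 158.7642 ppt

158.8 ppt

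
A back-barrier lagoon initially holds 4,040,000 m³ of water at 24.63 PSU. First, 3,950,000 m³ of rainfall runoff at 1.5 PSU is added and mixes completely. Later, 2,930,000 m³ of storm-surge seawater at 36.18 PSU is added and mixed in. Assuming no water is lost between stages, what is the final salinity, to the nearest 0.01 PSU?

19.36 PSU

Salt balance:
Initial salt = 4,040,000×24.63 = 99,505,200
After stage 1: salt = 99,505,200 + 3,950,000×1.5 = 105,430,200; volume = 7,990,000 m³; S = 13.195 PSU
After stage 2: salt = 105,430,200 + 2,930,000×36.18 = 211,437,600; volume = 10,920,000 m³
S = 211,437,600 / 10,920,000 = 19.3624 PSU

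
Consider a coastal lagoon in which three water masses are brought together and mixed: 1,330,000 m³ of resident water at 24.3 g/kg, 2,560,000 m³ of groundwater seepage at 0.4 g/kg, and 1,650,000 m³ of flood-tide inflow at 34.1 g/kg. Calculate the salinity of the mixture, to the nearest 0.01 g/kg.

16.17 g/kg

By conservation of dissolved salt,
salt = 1,330,000×24.3 + 2,560,000×0.4 + 1,650,000×34.1 = 32,319,000 + 1,024,000 + 56,265,000 = 89,608,000
volume = 1,330,000 + 2,560,000 + 1,650,000 = 5,540,000 m³
S = 89,608,000 / 5,540,000 = 16.1747 g/kg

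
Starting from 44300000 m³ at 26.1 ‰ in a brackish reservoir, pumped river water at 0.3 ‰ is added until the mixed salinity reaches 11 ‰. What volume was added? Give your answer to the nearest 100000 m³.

62500000 m³

Salt balance: 44,300,000×26.1 + V×0.3 = (44,300,000+V)×11
1,156,230,000 + 0.3V = 487,300,000 + 11V
668,930,000 = 10.7V
V = 62,516,822.43 m³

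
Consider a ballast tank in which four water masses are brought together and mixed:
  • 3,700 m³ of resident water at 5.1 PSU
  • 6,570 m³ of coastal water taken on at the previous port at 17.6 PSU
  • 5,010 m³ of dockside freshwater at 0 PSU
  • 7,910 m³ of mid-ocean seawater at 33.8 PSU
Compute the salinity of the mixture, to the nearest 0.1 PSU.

17.3 PSU

By conservation of dissolved salt,
salt = 3,700×5.1 + 6,570×17.6 + 5,010×0 + 7,910×33.8 = 18,870 + 115,632 + 0 + 267,358 = 401,860
volume = 3,700 + 6,570 + 5,010 + 7,910 = 23,190 m³
S = 401,860 / 23,190 = 17.329 PSU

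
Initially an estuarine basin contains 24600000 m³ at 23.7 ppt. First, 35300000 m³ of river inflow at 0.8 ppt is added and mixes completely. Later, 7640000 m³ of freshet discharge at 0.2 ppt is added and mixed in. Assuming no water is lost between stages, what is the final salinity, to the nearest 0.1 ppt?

9.1 ppt

Weighted by volume,
Initial salt = 24,600,000×23.7 = 583,020,000
After stage 1: salt = 583,020,000 + 35,300,000×0.8 = 611,260,000; volume = 59,900,000 m³; S = 10.205 ppt
After stage 2: salt = 611,260,000 + 7,640,000×0.2 = 612,788,000; volume = 67,540,000 m³
S = 612,788,000 / 67,540,000 = 9.073 ppt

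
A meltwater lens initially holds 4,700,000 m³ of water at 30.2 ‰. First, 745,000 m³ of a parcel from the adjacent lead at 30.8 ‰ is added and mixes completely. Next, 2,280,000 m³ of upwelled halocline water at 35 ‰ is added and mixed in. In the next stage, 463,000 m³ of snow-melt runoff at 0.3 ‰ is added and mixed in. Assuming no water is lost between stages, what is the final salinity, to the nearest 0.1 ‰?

29.9 ‰

Conserving salt mass:
Initial salt = 4,700,000×30.2 = 141,940,000
After stage 1: salt = 141,940,000 + 745,000×30.8 = 164,886,000; volume = 5,445,000 m³; S = 30.282 ‰
After stage 2: salt = 164,886,000 + 2,280,000×35 = 244,686,000; volume = 7,725,000 m³; S = 31.675 ‰
After stage 3: salt = 244,686,000 + 463,000×0.3 = 244,824,900; volume = 8,188,000 m³
S = 244,824,900 / 8,188,000 = 29.9005 ‰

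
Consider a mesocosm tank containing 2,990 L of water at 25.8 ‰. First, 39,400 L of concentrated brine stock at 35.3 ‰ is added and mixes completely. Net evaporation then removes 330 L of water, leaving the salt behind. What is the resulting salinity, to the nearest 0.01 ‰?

After mixing: salt = 2,990×25.8 + 39,400×35.3 = 1,467,962; volume = 42,390 L
After evaporation: salt unchanged = 1,467,962; volume = 42,390 − 330 = 42,060 L
S = 1,467,962 / 42,060 = 34.9016 ‰

34.90 ‰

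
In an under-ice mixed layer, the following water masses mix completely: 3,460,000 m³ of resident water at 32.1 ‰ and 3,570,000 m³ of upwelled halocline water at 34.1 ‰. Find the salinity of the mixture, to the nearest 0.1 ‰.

33.1 ‰

Conserving salt mass:
salt = 3,460,000×32.1 + 3,570,000×34.1 = 111,066,000 + 121,737,000 = 232,803,000
volume = 3,460,000 + 3,570,000 = 7,030,000 m³
S = 232,803,000 / 7,030,000 = 33.116 ‰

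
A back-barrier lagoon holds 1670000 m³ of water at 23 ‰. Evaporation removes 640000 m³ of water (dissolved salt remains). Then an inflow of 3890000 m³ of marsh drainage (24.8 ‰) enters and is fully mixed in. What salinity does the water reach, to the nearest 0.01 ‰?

27.42 ‰

After evaporation: salt = 1,670,000×23 = 38,410,000; volume = 1,670,000 − 640,000 = 1,030,000 m³
After mixing: salt = 38,410,000 + 3,890,000×24.8 = 134,882,000; volume = 1,030,000 + 3,890,000 = 4,920,000 m³
S = 134,882,000 / 4,920,000 = 27.415 ‰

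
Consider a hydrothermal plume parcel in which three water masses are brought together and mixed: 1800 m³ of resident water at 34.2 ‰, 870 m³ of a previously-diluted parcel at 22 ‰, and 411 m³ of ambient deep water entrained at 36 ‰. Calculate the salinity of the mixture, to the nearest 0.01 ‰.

31.00 ‰

Salt balance:
salt = 1,800×34.2 + 870×22 + 411×36 = 61,560 + 19,140 + 14,796 = 95,496
volume = 1,800 + 870 + 411 = 3,081 m³
S = 95,496 / 3,081 = 30.9951 ‰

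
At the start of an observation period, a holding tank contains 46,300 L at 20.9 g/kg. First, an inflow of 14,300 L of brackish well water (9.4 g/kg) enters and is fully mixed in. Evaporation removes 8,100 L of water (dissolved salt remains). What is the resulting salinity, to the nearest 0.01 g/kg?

20.99 g/kg

After mixing: salt = 46,300×20.9 + 14,300×9.4 = 1,102,090; volume = 60,600 L
After evaporation: salt unchanged = 1,102,090; volume = 60,600 − 8,100 = 52,500 L
S = 1,102,090 / 52,500 = 20.9922 g/kg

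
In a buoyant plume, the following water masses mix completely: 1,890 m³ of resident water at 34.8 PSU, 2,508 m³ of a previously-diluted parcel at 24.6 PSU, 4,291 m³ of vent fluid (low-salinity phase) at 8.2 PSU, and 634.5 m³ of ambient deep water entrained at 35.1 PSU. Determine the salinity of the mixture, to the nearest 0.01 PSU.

Weighted by volume,
salt = 1,890×34.8 + 2,508×24.6 + 4,291×8.2 + 634.5×35.1 = 65,772 + 61,696.8 + 35,186.2 + 22,270.95 = 184,925.95
volume = 1,890 + 2,508 + 4,291 + 634.5 = 9,323.5 m³
S = 184,925.95 / 9,323.5 = 19.8344 PSU

19.83 PSU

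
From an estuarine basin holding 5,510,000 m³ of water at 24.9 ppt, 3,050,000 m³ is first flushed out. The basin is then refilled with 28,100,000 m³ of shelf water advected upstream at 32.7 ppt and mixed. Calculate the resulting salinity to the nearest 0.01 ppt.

Remaining after removal: 2,460,000 m³ at 24.9 ppt (salt = 61,254,000)
After addition: salt = 61,254,000 + 28,100,000×32.7 = 980,124,000; volume = 30,560,000 m³
S = 980,124,000 / 30,560,000 = 32.0721 ppt

32.07 ppt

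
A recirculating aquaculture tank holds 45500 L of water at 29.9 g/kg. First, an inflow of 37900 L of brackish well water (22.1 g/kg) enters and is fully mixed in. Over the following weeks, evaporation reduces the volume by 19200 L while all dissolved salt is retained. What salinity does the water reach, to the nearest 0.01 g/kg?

34.24 g/kg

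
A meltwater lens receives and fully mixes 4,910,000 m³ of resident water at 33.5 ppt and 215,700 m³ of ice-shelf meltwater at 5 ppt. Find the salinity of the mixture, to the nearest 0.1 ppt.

Salt balance:
salt = 4,910,000×33.5 + 215,700×5 = 164,485,000 + 1,078,500 = 165,563,500
volume = 4,910,000 + 215,700 = 5,125,700 m³
S = 165,563,500 / 5,125,700 = 32.301 ppt

32.3 ppt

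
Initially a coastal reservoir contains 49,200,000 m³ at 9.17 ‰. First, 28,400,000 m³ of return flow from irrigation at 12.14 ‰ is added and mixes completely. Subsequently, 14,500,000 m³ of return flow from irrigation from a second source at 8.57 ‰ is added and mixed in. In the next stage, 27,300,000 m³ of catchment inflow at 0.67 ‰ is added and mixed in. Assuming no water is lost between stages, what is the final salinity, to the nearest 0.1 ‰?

7.9 ‰

Total salt / total volume:
Initial salt = 49,200,000×9.17 = 451,164,000
After stage 1: salt = 451,164,000 + 28,400,000×12.14 = 795,940,000; volume = 77,600,000 m³; S = 10.257 ‰
After stage 2: salt = 795,940,000 + 14,500,000×8.57 = 920,205,000; volume = 92,100,000 m³; S = 9.991 ‰
After stage 3: salt = 920,205,000 + 27,300,000×0.67 = 938,496,000; volume = 119,400,000 m³
S = 938,496,000 / 119,400,000 = 7.8601 ‰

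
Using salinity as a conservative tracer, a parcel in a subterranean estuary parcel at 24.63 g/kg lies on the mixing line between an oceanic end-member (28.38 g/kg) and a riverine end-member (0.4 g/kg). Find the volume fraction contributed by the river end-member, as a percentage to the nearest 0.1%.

13.4%

Let f be the freshwater fraction. Salt balance per unit volume:
f×0.4 + (1−f)×28.38 = 24.63
f = (28.38 − 24.63) / (28.38 − 0.4) = 3.75/27.98 = 0.134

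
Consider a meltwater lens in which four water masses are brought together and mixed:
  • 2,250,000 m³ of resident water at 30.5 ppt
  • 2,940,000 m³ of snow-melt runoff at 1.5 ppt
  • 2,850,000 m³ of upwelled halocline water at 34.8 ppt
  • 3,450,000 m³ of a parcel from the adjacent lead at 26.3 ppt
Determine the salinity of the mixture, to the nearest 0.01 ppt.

22.89 ppt

Total salt / total volume:
salt = 2,250,000×30.5 + 2,940,000×1.5 + 2,850,000×34.8 + 3,450,000×26.3 = 68,625,000 + 4,410,000 + 99,180,000 + 90,735,000 = 262,950,000
volume = 2,250,000 + 2,940,000 + 2,850,000 + 3,450,000 = 11,490,000 m³
S = 262,950,000 / 11,490,000 = 22.8851 ppt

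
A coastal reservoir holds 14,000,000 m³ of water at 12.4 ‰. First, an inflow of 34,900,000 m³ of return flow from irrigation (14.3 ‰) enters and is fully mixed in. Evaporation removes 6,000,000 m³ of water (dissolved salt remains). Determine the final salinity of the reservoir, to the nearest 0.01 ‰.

15.68 ‰

After mixing: salt = 14,000,000×12.4 + 34,900,000×14.3 = 672,670,000; volume = 48,900,000 m³
After evaporation: salt unchanged = 672,670,000; volume = 48,900,000 − 6,000,000 = 42,900,000 m³
S = 672,670,000 / 42,900,000 = 15.68 ‰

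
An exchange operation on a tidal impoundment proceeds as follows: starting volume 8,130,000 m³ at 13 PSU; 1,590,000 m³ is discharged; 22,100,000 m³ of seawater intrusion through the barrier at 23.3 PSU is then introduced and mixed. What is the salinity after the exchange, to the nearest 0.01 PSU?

Remaining after removal: 6,540,000 m³ at 13 PSU (salt = 85,020,000)
After addition: salt = 85,020,000 + 22,100,000×23.3 = 599,950,000; volume = 28,640,000 m³
S = 599,950,000 / 28,640,000 = 20.948 PSU

20.95 PSU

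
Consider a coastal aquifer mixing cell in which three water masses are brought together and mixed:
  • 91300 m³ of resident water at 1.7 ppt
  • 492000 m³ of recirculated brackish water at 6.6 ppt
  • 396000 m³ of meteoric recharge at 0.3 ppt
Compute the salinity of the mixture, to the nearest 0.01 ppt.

3.60 ppt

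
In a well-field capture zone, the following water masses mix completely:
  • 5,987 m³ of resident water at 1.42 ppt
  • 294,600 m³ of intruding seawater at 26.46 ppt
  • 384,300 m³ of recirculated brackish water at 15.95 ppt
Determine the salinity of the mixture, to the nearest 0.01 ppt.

20.34 ppt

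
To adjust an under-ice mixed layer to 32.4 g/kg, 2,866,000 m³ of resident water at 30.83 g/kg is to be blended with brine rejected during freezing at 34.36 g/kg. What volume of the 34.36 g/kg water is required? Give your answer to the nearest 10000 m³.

Salt balance: 2,866,000×30.83 + V×34.36 = (2,866,000+V)×32.4
88,358,780 + 34.36V = 92,858,400 + 32.4V
4,499,620 = 1.96V
V = 2,295,724.49 m³

2300000 m³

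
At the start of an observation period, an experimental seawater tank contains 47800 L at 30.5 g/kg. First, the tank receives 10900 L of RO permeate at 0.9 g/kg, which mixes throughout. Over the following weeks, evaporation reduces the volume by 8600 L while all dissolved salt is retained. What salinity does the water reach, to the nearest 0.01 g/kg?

29.30 g/kg

After mixing: salt = 47,800×30.5 + 10,900×0.9 = 1,467,710; volume = 58,700 L
After evaporation: salt unchanged = 1,467,710; volume = 58,700 − 8,600 = 50,100 L
S = 1,467,710 / 50,100 = 29.2956 g/kg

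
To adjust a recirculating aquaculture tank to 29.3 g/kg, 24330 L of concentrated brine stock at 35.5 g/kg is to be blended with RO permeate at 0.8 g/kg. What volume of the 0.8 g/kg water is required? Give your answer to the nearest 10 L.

5290 L

Salt balance: 24,330×35.5 + V×0.8 = (24,330+V)×29.3
863,715 + 0.8V = 712,869 + 29.3V
150,846 = 28.5V
V = 5,292.84 L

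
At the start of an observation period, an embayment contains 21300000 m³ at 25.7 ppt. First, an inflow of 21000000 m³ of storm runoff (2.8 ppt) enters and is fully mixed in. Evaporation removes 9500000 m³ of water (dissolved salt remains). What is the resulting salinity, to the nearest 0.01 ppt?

18.48 ppt

After mixing: salt = 21,300,000×25.7 + 21,000,000×2.8 = 606,210,000; volume = 42,300,000 m³
After evaporation: salt unchanged = 606,210,000; volume = 42,300,000 − 9,500,000 = 32,800,000 m³
S = 606,210,000 / 32,800,000 = 18.482 ppt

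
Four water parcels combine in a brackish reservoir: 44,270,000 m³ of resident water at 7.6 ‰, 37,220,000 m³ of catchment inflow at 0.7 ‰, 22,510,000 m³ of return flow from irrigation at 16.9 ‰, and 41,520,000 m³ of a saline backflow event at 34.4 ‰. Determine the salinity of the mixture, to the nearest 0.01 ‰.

Weighted by volume,
salt = 44,270,000×7.6 + 37,220,000×0.7 + 22,510,000×16.9 + 41,520,000×34.4 = 336,452,000 + 26,054,000 + 380,419,000 + 1,428,288,000 = 2,171,213,000
volume = 44,270,000 + 37,220,000 + 22,510,000 + 41,520,000 = 145,520,000 m³
S = 2,171,213,000 / 145,520,000 = 14.9204 ‰

14.92 ‰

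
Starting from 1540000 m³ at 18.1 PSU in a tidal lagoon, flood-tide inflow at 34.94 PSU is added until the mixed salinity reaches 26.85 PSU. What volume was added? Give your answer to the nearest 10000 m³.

1670000 m³

Salt balance: 1,540,000×18.1 + V×34.94 = (1,540,000+V)×26.85
27,874,000 + 34.94V = 41,349,000 + 26.85V
13,475,000 = 8.09V
V = 1,665,636.59 m³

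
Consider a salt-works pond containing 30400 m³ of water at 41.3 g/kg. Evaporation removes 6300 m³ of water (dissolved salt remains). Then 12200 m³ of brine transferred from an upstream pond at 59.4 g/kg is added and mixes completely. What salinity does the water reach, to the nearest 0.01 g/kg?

After evaporation: salt = 30,400×41.3 = 1,255,520; volume = 30,400 − 6,300 = 24,100 m³
After mixing: salt = 1,255,520 + 12,200×59.4 = 1,980,200; volume = 24,100 + 12,200 = 36,300 m³
S = 1,980,200 / 36,300 = 54.551 g/kg

54.55 g/kg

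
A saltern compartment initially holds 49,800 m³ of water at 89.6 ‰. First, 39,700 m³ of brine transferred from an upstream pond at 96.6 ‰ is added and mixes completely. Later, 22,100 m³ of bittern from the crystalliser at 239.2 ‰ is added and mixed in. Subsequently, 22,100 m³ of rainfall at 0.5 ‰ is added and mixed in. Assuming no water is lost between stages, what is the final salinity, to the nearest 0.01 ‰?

101.68 ‰

Total salt / total volume:
Initial salt = 49,800×89.6 = 4,462,080
After stage 1: salt = 4,462,080 + 39,700×96.6 = 8,297,100; volume = 89,500 m³; S = 92.705 ‰
After stage 2: salt = 8,297,100 + 22,100×239.2 = 13,583,420; volume = 111,600 m³; S = 121.715 ‰
After stage 3: salt = 13,583,420 + 22,100×0.5 = 13,594,470; volume = 133,700 m³
S = 13,594,470 / 133,700 = 101.6789 ‰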